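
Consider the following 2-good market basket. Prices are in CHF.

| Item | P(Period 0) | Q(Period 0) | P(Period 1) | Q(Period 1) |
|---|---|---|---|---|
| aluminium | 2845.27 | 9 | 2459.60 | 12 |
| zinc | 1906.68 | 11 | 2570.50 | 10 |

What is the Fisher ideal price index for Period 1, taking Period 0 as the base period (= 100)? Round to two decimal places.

Laspeyres component (base-period weights):
ΣP(Period 1)Q(Period 0) = 2459.60×9 + 2570.50×11 = 22136.4 + 28275.5 = 50411.9
ΣP(Period 0)Q(Period 0) = 2845.27×9 + 1906.68×11 = 25607.43 + 20973.48 = 46580.91
L = 50411.9 / 46580.91 × 100 = 108.2244
Paasche component (current-period weights):
ΣP(Period 1)Q(Period 1) = 2459.60×12 + 2570.50×10 = 29515.2 + 25705 = 55220.2
ΣP(Period 0)Q(Period 1) = 2845.27×12 + 1906.68×10 = 34143.24 + 19066.8 = 53210.04
P = 55220.2 / 53210.04 × 100 = 103.7778
Fisher = √(L × P) = √(108.2244 × 103.7778) = 105.9778

105.98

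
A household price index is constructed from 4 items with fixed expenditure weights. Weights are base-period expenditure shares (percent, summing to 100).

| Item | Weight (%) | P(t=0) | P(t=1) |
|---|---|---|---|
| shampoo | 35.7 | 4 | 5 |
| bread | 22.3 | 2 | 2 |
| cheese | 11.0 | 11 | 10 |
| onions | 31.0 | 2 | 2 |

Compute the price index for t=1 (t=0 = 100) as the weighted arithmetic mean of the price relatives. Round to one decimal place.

shampoo: 35.7 × (5/4) = 35.7 × 1.250000 = 44.6250
bread: 22.3 × (2/2) = 22.3 × 1.000000 = 22.3000
cheese: 11.0 × (10/11) = 11.0 × 0.909091 = 10.0000
onions: 31.0 × (2/2) = 31.0 × 1.000000 = 31.0000
Index = Σ wᵢ·(p₁ᵢ/p₀ᵢ) = 44.6250 + 22.3000 + 10.0000 + 31.0000 = 107.9250

107.9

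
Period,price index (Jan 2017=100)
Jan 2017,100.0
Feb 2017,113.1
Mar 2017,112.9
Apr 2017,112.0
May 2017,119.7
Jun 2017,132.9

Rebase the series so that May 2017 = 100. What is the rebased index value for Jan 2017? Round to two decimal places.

83.54

Rebased(Jan 2017) = 100.0 / 119.7 × 100 = 83.5422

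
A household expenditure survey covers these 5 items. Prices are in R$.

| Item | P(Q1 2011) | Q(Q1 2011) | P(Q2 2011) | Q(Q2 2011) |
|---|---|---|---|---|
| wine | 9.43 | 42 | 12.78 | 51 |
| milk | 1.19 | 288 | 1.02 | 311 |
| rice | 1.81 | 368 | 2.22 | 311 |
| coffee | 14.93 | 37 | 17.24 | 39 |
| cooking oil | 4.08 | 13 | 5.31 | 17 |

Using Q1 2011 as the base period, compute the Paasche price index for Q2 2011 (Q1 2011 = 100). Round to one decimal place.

117.3

Paasche price index uses current-period quantities as weights.
ΣP(Q2 2011)·Q(Q2 2011) = 12.78×51 + 1.02×311 + 2.22×311 + 17.24×39 + 5.31×17 = 651.78 + 317.22 + 690.42 + 672.36 + 90.27 = 2422.05
ΣP(Q1 2011)·Q(Q2 2011) = 9.43×51 + 1.19×311 + 1.81×311 + 14.93×39 + 4.08×17 = 480.93 + 370.09 + 562.91 + 582.27 + 69.36 = 2065.56
Index = 2422.05 / 2065.56 × 100 = 117.2588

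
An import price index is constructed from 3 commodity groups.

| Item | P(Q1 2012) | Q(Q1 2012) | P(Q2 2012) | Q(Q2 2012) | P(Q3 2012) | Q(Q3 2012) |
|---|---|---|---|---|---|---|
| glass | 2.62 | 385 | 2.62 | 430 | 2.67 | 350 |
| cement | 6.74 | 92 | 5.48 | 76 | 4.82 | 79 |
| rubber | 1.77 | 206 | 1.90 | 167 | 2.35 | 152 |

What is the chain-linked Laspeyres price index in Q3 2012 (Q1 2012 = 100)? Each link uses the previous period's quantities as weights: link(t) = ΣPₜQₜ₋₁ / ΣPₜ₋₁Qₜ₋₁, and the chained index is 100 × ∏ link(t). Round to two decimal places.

Link Q1 2012→Q2 2012:
ΣP(Q2 2012)Q(Q1 2012) = 2.62×385 + 5.48×92 + 1.90×206 = 1008.7 + 504.16 + 391.4 = 1904.26
ΣP(Q1 2012)Q(Q1 2012) = 2.62×385 + 6.74×92 + 1.77×206 = 1008.7 + 620.08 + 364.62 = 1993.4
link = 1904.26/1993.4 = 0.955282
Link Q2 2012→Q3 2012:
ΣP(Q3 2012)Q(Q2 2012) = 2.67×430 + 4.82×76 + 2.35×167 = 1148.1 + 366.32 + 392.45 = 1906.87
ΣP(Q2 2012)Q(Q2 2012) = 2.62×430 + 5.48×76 + 1.90×167 = 1126.6 + 416.48 + 317.3 = 1860.38
link = 1906.87/1860.38 = 1.024990
Chained index = 100 × 0.955282 × 1.024990 = 97.9154

97.92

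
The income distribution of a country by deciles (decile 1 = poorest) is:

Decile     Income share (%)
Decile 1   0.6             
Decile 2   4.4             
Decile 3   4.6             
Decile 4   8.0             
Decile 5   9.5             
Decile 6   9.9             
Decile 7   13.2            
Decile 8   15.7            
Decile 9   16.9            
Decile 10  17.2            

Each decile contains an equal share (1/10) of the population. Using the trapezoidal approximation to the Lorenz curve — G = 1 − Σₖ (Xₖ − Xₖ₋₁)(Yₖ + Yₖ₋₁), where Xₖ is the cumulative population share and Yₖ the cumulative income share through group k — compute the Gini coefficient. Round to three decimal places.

Cumulative income shares Yₖ: 0.0060, 0.0500, 0.0960, 0.1760, 0.2710, 0.3700, 0.5020, 0.6590, 0.8280, 1.0000
Σ (Xₖ−Xₖ₋₁)(Yₖ+Yₖ₋₁) = (1/10)(0.0060+0.0000) + (1/10)(0.0500+0.0060) + (1/10)(0.0960+0.0500) + (1/10)(0.1760+0.0960) + (1/10)(0.2710+0.1760) + (1/10)(0.3700+0.2710) + (1/10)(0.5020+0.3700) + (1/10)(0.6590+0.5020) + (1/10)(0.8280+0.6590) + (1/10)(1.0000+0.8280)
  = 0.0006 + 0.0056 + 0.0146 + 0.0272 + 0.0447 + 0.0641 + 0.0872 + 0.1161 + 0.1487 + 0.1828 = 0.6916
G = 1 − 0.6916 = 0.3084

0.308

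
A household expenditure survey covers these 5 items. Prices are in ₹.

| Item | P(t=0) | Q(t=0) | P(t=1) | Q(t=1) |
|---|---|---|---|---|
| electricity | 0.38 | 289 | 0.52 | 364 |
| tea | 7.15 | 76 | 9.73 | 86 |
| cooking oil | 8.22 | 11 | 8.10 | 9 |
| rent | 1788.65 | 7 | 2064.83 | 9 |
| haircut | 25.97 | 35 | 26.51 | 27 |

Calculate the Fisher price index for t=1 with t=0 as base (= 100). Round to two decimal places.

Laspeyres component (base-period weights):
ΣP(t=1)Q(t=0) = 0.52×289 + 9.73×76 + 8.10×11 + 2064.83×7 + 26.51×35 = 150.28 + 739.48 + 89.1 + 14453.81 + 927.85 = 16360.52
ΣP(t=0)Q(t=0) = 0.38×289 + 7.15×76 + 8.22×11 + 1788.65×7 + 25.97×35 = 109.82 + 543.4 + 90.42 + 12520.55 + 908.95 = 14173.14
L = 16360.52 / 14173.14 × 100 = 115.4333
Paasche component (current-period weights):
ΣP(t=1)Q(t=1) = 0.52×364 + 9.73×86 + 8.10×9 + 2064.83×9 + 26.51×27 = 189.28 + 836.78 + 72.9 + 18583.47 + 715.77 = 20398.2
ΣP(t=0)Q(t=1) = 0.38×364 + 7.15×86 + 8.22×9 + 1788.65×9 + 25.97×27 = 138.32 + 614.9 + 73.98 + 16097.85 + 701.19 = 17626.24
P = 20398.2 / 17626.24 × 100 = 115.7263
Fisher = √(L × P) = √(115.4333 × 115.7263) = 115.5797

115.58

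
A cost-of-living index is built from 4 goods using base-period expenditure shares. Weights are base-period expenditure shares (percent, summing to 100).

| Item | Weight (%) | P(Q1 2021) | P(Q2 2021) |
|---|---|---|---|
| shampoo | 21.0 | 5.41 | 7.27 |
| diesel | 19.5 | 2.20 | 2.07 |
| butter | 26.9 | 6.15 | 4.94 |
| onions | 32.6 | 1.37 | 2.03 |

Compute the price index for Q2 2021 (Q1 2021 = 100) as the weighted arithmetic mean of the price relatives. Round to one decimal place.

shampoo: 21.0 × (7.27/5.41) = 21.0 × 1.343808 = 28.2200
diesel: 19.5 × (2.07/2.20) = 19.5 × 0.940909 = 18.3477
butter: 26.9 × (4.94/6.15) = 26.9 × 0.803252 = 21.6075
onions: 32.6 × (2.03/1.37) = 32.6 × 1.481752 = 48.3051
Index = Σ wᵢ·(p₁ᵢ/p₀ᵢ) = 28.2200 + 18.3477 + 21.6075 + 48.3051 = 116.4803

116.5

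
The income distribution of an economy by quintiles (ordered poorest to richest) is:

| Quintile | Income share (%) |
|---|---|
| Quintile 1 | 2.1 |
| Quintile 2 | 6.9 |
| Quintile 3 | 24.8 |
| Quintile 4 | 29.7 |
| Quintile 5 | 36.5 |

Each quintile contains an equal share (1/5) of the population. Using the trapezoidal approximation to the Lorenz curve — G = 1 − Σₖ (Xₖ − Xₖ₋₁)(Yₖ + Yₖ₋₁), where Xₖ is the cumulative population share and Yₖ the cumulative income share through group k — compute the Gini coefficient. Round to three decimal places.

Cumulative income shares Yₖ: 0.0210, 0.0900, 0.3380, 0.6350, 1.0000
Σ (Xₖ−Xₖ₋₁)(Yₖ+Yₖ₋₁) = (1/5)(0.0210+0.0000) + (1/5)(0.0900+0.0210) + (1/5)(0.3380+0.0900) + (1/5)(0.6350+0.3380) + (1/5)(1.0000+0.6350)
  = 0.0042 + 0.0222 + 0.0856 + 0.1946 + 0.3270 = 0.6336
G = 1 − 0.6336 = 0.3664

0.366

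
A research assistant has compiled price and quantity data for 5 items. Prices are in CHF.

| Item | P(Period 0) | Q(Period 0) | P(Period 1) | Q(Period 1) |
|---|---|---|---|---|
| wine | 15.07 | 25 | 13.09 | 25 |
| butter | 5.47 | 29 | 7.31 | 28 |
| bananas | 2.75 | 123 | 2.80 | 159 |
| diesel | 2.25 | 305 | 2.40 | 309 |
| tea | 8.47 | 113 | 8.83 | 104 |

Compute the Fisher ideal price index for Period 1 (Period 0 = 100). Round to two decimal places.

103.76

Laspeyres component (base-period weights):
ΣP(Period 1)Q(Period 0) = 13.09×25 + 7.31×29 + 2.80×123 + 2.40×305 + 8.83×113 = 327.25 + 211.99 + 344.4 + 732 + 997.79 = 2613.43
ΣP(Period 0)Q(Period 0) = 15.07×25 + 5.47×29 + 2.75×123 + 2.25×305 + 8.47×113 = 376.75 + 158.63 + 338.25 + 686.25 + 957.11 = 2516.99
L = 2613.43 / 2516.99 × 100 = 103.8316
Paasche component (current-period weights):
ΣP(Period 1)Q(Period 1) = 13.09×25 + 7.31×28 + 2.80×159 + 2.40×309 + 8.83×104 = 327.25 + 204.68 + 445.2 + 741.6 + 918.32 = 2637.05
ΣP(Period 0)Q(Period 1) = 15.07×25 + 5.47×28 + 2.75×159 + 2.25×309 + 8.47×104 = 376.75 + 153.16 + 437.25 + 695.25 + 880.88 = 2543.29
P = 2637.05 / 2543.29 × 100 = 103.6866
Fisher = √(L × P) = √(103.8316 × 103.6866) = 103.7590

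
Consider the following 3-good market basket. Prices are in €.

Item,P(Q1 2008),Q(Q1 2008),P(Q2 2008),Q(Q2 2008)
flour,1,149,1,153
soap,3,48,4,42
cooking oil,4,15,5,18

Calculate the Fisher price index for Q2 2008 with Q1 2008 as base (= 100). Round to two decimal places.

117.47

Laspeyres component (base-period weights):
ΣP(Q2 2008)Q(Q1 2008) = 1×149 + 4×48 + 5×15 = 149 + 192 + 75 = 416
ΣP(Q1 2008)Q(Q1 2008) = 1×149 + 3×48 + 4×15 = 149 + 144 + 60 = 353
L = 416 / 353 × 100 = 117.8470
Paasche component (current-period weights):
ΣP(Q2 2008)Q(Q2 2008) = 1×153 + 4×42 + 5×18 = 153 + 168 + 90 = 411
ΣP(Q1 2008)Q(Q2 2008) = 1×153 + 3×42 + 4×18 = 153 + 126 + 72 = 351
P = 411 / 351 × 100 = 117.0940
Fisher = √(L × P) = √(117.8470 × 117.0940) = 117.4699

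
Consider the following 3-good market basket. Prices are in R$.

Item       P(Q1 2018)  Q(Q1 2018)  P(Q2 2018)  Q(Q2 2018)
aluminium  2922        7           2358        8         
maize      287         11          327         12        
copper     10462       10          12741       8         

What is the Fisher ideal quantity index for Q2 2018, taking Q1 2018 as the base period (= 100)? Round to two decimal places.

Laspeyres component (base-period weights):
ΣP(Q1 2018)Q(Q2 2018) = 2922×8 + 287×12 + 10462×8 = 23376 + 3444 + 83696 = 110516
ΣP(Q1 2018)Q(Q1 2018) = 2922×7 + 287×11 + 10462×10 = 20454 + 3157 + 104620 = 128231
L = 110516 / 128231 × 100 = 86.1851
Paasche component (current-period weights):
ΣP(Q2 2018)Q(Q2 2018) = 2358×8 + 327×12 + 12741×8 = 18864 + 3924 + 101928 = 124716
ΣP(Q2 2018)Q(Q1 2018) = 2358×7 + 327×11 + 12741×10 = 16506 + 3597 + 127410 = 147513
P = 124716 / 147513 × 100 = 84.5458
Fisher = √(L × P) = √(86.1851 × 84.5458) = 85.3615

85.36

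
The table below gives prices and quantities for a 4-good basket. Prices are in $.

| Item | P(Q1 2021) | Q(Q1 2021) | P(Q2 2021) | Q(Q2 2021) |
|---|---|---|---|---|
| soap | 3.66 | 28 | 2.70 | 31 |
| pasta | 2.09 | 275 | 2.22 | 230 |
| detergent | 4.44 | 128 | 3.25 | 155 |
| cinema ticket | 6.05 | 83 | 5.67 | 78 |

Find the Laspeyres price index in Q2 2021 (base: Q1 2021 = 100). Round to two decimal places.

89.99

Laspeyres price index uses base-period quantities as weights.
ΣP(Q2 2021)·Q(Q1 2021) = 2.70×28 + 2.22×275 + 3.25×128 + 5.67×83 = 75.6 + 610.5 + 416 + 470.61 = 1572.71
ΣP(Q1 2021)·Q(Q1 2021) = 3.66×28 + 2.09×275 + 4.44×128 + 6.05×83 = 102.48 + 574.75 + 568.32 + 502.15 = 1747.7
Index = 1572.71 / 1747.7 × 100 = 89.9874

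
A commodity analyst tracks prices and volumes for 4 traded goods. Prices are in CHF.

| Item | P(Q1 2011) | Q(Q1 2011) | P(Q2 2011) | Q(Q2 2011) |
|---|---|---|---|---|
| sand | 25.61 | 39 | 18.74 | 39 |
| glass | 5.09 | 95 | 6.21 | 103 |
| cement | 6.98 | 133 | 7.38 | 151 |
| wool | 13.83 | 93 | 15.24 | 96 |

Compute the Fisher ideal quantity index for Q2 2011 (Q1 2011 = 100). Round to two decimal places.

105.88

Laspeyres component (base-period weights):
ΣP(Q1 2011)Q(Q2 2011) = 25.61×39 + 5.09×103 + 6.98×151 + 13.83×96 = 998.79 + 524.27 + 1053.98 + 1327.68 = 3904.72
ΣP(Q1 2011)Q(Q1 2011) = 25.61×39 + 5.09×95 + 6.98×133 + 13.83×93 = 998.79 + 483.55 + 928.34 + 1286.19 = 3696.87
L = 3904.72 / 3696.87 × 100 = 105.6223
Paasche component (current-period weights):
ΣP(Q2 2011)Q(Q2 2011) = 18.74×39 + 6.21×103 + 7.38×151 + 15.24×96 = 730.86 + 639.63 + 1114.38 + 1463.04 = 3947.91
ΣP(Q2 2011)Q(Q1 2011) = 18.74×39 + 6.21×95 + 7.38×133 + 15.24×93 = 730.86 + 589.95 + 981.54 + 1417.32 = 3719.67
P = 3947.91 / 3719.67 × 100 = 106.1360
Fisher = √(L × P) = √(105.6223 × 106.1360) = 105.8789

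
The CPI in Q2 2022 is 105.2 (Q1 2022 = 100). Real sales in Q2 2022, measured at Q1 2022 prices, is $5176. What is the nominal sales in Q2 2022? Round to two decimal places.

5445.15

Nominal = Real × (Index/100) = 5176 × (105.2/100)
        = 5176 × 1.052 = 5445.1520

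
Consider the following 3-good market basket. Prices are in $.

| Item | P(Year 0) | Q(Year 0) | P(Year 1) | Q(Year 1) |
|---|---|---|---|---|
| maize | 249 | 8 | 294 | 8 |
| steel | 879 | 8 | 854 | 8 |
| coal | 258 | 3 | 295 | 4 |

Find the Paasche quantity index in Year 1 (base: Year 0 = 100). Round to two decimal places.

102.93

Paasche quantity index uses current-period prices as weights.
ΣP(Year 1)·Q(Year 1) = 294×8 + 854×8 + 295×4 = 2352 + 6832 + 1180 = 10364
ΣP(Year 1)·Q(Year 0) = 294×8 + 854×8 + 295×3 = 2352 + 6832 + 885 = 10069
Index = 10364 / 10069 × 100 = 102.9298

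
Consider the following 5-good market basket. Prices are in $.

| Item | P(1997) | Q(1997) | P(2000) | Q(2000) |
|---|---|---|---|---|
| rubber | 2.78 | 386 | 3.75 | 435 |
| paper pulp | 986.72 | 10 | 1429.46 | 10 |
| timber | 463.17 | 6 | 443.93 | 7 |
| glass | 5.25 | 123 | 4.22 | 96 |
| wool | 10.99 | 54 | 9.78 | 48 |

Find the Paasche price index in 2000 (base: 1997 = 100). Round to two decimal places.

129.69

Paasche price index uses current-period quantities as weights.
ΣP(2000)·Q(2000) = 3.75×435 + 1429.46×10 + 443.93×7 + 4.22×96 + 9.78×48 = 1631.25 + 14294.6 + 3107.51 + 405.12 + 469.44 = 19907.92
ΣP(1997)·Q(2000) = 2.78×435 + 986.72×10 + 463.17×7 + 5.25×96 + 10.99×48 = 1209.3 + 9867.2 + 3242.19 + 504 + 527.52 = 15350.21
Index = 19907.92 / 15350.21 × 100 = 129.6915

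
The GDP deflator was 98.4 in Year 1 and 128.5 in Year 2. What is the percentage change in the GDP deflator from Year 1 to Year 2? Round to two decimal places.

30.59%

Change = (128.5 − 98.4) / 98.4 × 100
       = 30.1 / 98.4 × 100 = 30.5894%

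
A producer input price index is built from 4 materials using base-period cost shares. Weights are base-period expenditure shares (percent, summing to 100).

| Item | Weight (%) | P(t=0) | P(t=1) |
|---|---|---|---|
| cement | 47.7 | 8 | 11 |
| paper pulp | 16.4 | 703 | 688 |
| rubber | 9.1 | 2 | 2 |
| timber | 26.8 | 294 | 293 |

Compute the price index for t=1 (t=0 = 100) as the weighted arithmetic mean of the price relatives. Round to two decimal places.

117.45

cement: 47.7 × (11/8) = 47.7 × 1.375000 = 65.5875
paper pulp: 16.4 × (688/703) = 16.4 × 0.978663 = 16.0501
rubber: 9.1 × (2/2) = 9.1 × 1.000000 = 9.1000
timber: 26.8 × (293/294) = 26.8 × 0.996599 = 26.7088
Index = Σ wᵢ·(p₁ᵢ/p₀ᵢ) = 65.5875 + 16.0501 + 9.1000 + 26.7088 = 117.4464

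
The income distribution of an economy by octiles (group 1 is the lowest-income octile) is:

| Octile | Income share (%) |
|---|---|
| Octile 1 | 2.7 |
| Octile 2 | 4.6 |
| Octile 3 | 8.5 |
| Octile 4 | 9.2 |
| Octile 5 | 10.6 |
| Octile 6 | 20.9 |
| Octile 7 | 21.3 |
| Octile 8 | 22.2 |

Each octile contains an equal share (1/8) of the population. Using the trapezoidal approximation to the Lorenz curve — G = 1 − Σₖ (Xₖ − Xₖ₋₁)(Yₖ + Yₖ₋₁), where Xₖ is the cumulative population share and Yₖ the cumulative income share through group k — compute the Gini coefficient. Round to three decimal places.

Cumulative income shares Yₖ: 0.0270, 0.0730, 0.1580, 0.2500, 0.3560, 0.5650, 0.7780, 1.0000
Σ (Xₖ−Xₖ₋₁)(Yₖ+Yₖ₋₁) = (1/8)(0.0270+0.0000) + (1/8)(0.0730+0.0270) + (1/8)(0.1580+0.0730) + (1/8)(0.2500+0.1580) + (1/8)(0.3560+0.2500) + (1/8)(0.5650+0.3560) + (1/8)(0.7780+0.5650) + (1/8)(1.0000+0.7780)
  = 0.0034 + 0.0125 + 0.0289 + 0.0510 + 0.0757 + 0.1151 + 0.1679 + 0.2222 = 0.6767
G = 1 − 0.6767 = 0.3233

0.323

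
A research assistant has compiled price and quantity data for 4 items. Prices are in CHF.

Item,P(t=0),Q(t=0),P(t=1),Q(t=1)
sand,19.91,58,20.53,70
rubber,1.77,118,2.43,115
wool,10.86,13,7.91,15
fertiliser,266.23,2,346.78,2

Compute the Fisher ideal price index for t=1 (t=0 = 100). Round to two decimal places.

110.95

Laspeyres component (base-period weights):
ΣP(t=1)Q(t=0) = 20.53×58 + 2.43×118 + 7.91×13 + 346.78×2 = 1190.74 + 286.74 + 102.83 + 693.56 = 2273.87
ΣP(t=0)Q(t=0) = 19.91×58 + 1.77×118 + 10.86×13 + 266.23×2 = 1154.78 + 208.86 + 141.18 + 532.46 = 2037.28
L = 2273.87 / 2037.28 × 100 = 111.6130
Paasche component (current-period weights):
ΣP(t=1)Q(t=1) = 20.53×70 + 2.43×115 + 7.91×15 + 346.78×2 = 1437.1 + 279.45 + 118.65 + 693.56 = 2528.76
ΣP(t=0)Q(t=1) = 19.91×70 + 1.77×115 + 10.86×15 + 266.23×2 = 1393.7 + 203.55 + 162.9 + 532.46 = 2292.61
P = 2528.76 / 2292.61 × 100 = 110.3005
Fisher = √(L × P) = √(111.6130 × 110.3005) = 110.9548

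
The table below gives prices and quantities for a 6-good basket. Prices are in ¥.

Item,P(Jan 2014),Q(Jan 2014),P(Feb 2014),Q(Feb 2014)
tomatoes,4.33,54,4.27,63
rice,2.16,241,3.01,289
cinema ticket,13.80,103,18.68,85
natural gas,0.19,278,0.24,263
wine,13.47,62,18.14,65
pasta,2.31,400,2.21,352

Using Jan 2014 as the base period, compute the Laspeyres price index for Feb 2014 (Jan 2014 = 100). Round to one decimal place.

124.3

Laspeyres price index uses base-period quantities as weights.
ΣP(Feb 2014)·Q(Jan 2014) = 4.27×54 + 3.01×241 + 18.68×103 + 0.24×278 + 18.14×62 + 2.21×400 = 230.58 + 725.41 + 1924.04 + 66.72 + 1124.68 + 884 = 4955.43
ΣP(Jan 2014)·Q(Jan 2014) = 4.33×54 + 2.16×241 + 13.80×103 + 0.19×278 + 13.47×62 + 2.31×400 = 233.82 + 520.56 + 1421.4 + 52.82 + 835.14 + 924 = 3987.74
Index = 4955.43 / 3987.74 × 100 = 124.2666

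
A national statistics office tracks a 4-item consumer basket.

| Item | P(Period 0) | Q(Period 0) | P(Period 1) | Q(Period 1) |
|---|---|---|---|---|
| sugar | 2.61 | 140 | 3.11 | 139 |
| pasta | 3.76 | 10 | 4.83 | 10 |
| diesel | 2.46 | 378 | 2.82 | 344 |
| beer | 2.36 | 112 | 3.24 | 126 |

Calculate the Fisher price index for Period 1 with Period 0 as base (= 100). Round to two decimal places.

Laspeyres component (base-period weights):
ΣP(Period 1)Q(Period 0) = 3.11×140 + 4.83×10 + 2.82×378 + 3.24×112 = 435.4 + 48.3 + 1065.96 + 362.88 = 1912.54
ΣP(Period 0)Q(Period 0) = 2.61×140 + 3.76×10 + 2.46×378 + 2.36×112 = 365.4 + 37.6 + 929.88 + 264.32 = 1597.2
L = 1912.54 / 1597.2 × 100 = 119.7433
Paasche component (current-period weights):
ΣP(Period 1)Q(Period 1) = 3.11×139 + 4.83×10 + 2.82×344 + 3.24×126 = 432.29 + 48.3 + 970.08 + 408.24 = 1858.91
ΣP(Period 0)Q(Period 1) = 2.61×139 + 3.76×10 + 2.46×344 + 2.36×126 = 362.79 + 37.6 + 846.24 + 297.36 = 1543.99
P = 1858.91 / 1543.99 × 100 = 120.3965
Fisher = √(L × P) = √(119.7433 × 120.3965) = 120.0695

120.07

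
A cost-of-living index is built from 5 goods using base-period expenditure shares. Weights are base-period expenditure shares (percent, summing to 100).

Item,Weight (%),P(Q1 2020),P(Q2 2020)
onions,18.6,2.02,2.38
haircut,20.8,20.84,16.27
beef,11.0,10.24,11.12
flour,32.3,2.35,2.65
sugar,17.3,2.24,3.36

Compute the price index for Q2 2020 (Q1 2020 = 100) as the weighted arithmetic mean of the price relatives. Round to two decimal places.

112.47

onions: 18.6 × (2.38/2.02) = 18.6 × 1.178218 = 21.9149
haircut: 20.8 × (16.27/20.84) = 20.8 × 0.780710 = 16.2388
beef: 11.0 × (11.12/10.24) = 11.0 × 1.085938 = 11.9453
flour: 32.3 × (2.65/2.35) = 32.3 × 1.127660 = 36.4234
sugar: 17.3 × (3.36/2.24) = 17.3 × 1.500000 = 25.9500
Index = Σ wᵢ·(p₁ᵢ/p₀ᵢ) = 21.9149 + 16.2388 + 11.9453 + 36.4234 + 25.9500 = 112.4723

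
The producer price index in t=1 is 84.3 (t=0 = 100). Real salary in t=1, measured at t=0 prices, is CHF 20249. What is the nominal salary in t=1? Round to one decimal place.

17069.9

Nominal = Real × (Index/100) = 20249 × (84.3/100)
        = 20249 × 0.843 = 17069.9070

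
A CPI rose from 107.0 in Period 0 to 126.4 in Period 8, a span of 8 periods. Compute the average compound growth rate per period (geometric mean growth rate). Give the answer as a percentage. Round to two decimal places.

Growth factor = (126.4/107.0)^(1/8) = (1.181308)^(1/8) = 1.021046
Growth rate = 1.021046 − 1 = 0.021046 = 2.1046%

2.10%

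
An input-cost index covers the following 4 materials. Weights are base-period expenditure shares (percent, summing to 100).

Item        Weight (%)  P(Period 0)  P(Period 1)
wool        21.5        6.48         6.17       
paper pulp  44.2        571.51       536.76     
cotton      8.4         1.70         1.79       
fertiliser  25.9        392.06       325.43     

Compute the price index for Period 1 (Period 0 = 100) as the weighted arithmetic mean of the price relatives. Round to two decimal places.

wool: 21.5 × (6.17/6.48) = 21.5 × 0.952160 = 20.4715
paper pulp: 44.2 × (536.76/571.51) = 44.2 × 0.939196 = 41.5125
cotton: 8.4 × (1.79/1.70) = 8.4 × 1.052941 = 8.8447
fertiliser: 25.9 × (325.43/392.06) = 25.9 × 0.830052 = 21.4983
Index = Σ wᵢ·(p₁ᵢ/p₀ᵢ) = 20.4715 + 41.5125 + 8.8447 + 21.4983 = 92.3270

92.33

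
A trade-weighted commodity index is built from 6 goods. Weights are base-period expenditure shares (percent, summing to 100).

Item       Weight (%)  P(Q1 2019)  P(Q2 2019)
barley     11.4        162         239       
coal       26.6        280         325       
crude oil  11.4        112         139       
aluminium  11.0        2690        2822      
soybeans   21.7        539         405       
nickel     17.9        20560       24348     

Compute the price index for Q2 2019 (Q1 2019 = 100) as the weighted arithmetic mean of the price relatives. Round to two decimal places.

110.88

barley: 11.4 × (239/162) = 11.4 × 1.475309 = 16.8185
coal: 26.6 × (325/280) = 26.6 × 1.160714 = 30.8750
crude oil: 11.4 × (139/112) = 11.4 × 1.241071 = 14.1482
aluminium: 11.0 × (2822/2690) = 11.0 × 1.049071 = 11.5398
soybeans: 21.7 × (405/539) = 21.7 × 0.751391 = 16.3052
nickel: 17.9 × (24348/20560) = 17.9 × 1.184241 = 21.1979
Index = Σ wᵢ·(p₁ᵢ/p₀ᵢ) = 16.8185 + 30.8750 + 14.1482 + 11.5398 + 16.3052 + 21.1979 = 110.8846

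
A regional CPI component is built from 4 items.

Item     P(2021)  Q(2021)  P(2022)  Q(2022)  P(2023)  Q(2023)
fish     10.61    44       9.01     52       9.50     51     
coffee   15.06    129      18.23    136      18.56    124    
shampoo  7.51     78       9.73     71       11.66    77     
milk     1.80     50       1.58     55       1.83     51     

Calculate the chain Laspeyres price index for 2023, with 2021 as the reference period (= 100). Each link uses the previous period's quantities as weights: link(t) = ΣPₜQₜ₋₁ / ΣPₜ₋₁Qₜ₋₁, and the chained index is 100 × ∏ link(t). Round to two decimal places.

Link 2021→2022:
ΣP(2022)Q(2021) = 9.01×44 + 18.23×129 + 9.73×78 + 1.58×50 = 396.44 + 2351.67 + 758.94 + 79 = 3586.05
ΣP(2021)Q(2021) = 10.61×44 + 15.06×129 + 7.51×78 + 1.80×50 = 466.84 + 1942.74 + 585.78 + 90 = 3085.36
link = 3586.05/3085.36 = 1.162279
Link 2022→2023:
ΣP(2023)Q(2022) = 9.50×52 + 18.56×136 + 11.66×71 + 1.83×55 = 494 + 2524.16 + 827.86 + 100.65 = 3946.67
ΣP(2022)Q(2022) = 9.01×52 + 18.23×136 + 9.73×71 + 1.58×55 = 468.52 + 2479.28 + 690.83 + 86.9 = 3725.53
link = 3946.67/3725.53 = 1.059358
Chained index = 100 × 1.162279 × 1.059358 = 123.1270

123.13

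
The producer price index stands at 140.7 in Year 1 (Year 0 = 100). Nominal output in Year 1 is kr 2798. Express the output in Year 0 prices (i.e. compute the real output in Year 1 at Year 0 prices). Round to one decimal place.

1988.6

Real = Nominal ÷ (Index/100) = 2798 ÷ (140.7/100)
     = 2798 ÷ 1.407 = 1988.6283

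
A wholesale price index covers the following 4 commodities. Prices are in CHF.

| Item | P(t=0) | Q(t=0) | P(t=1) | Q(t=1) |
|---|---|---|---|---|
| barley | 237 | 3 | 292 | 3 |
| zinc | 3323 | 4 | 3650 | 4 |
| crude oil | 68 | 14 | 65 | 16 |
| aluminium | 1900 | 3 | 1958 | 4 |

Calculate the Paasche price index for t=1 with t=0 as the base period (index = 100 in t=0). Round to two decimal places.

107.30

Paasche price index uses current-period quantities as weights.
ΣP(t=1)·Q(t=1) = 292×3 + 3650×4 + 65×16 + 1958×4 = 876 + 14600 + 1040 + 7832 = 24348
ΣP(t=0)·Q(t=1) = 237×3 + 3323×4 + 68×16 + 1900×4 = 711 + 13292 + 1088 + 7600 = 22691
Index = 24348 / 22691 × 100 = 107.3025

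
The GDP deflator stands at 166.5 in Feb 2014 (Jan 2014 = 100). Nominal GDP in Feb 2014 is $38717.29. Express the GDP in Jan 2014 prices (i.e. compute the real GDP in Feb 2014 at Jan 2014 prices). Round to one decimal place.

23253.6

Real = Nominal ÷ (Index/100) = 38717.29 ÷ (166.5/100)
     = 38717.29 ÷ 1.665 = 23253.6276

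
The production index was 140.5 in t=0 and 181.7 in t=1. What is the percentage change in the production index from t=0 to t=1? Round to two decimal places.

29.32%

Change = (181.7 − 140.5) / 140.5 × 100
       = 41.2 / 140.5 × 100 = 29.3238%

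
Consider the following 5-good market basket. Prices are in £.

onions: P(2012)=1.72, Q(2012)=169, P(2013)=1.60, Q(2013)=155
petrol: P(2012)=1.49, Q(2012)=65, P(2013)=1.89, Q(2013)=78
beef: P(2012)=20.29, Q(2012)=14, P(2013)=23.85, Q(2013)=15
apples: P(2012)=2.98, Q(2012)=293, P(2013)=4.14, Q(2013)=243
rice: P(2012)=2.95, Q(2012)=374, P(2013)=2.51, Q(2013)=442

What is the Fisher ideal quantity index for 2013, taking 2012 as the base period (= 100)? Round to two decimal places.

Laspeyres component (base-period weights):
ΣP(2012)Q(2013) = 1.72×155 + 1.49×78 + 20.29×15 + 2.98×243 + 2.95×442 = 266.6 + 116.22 + 304.35 + 724.14 + 1303.9 = 2715.21
ΣP(2012)Q(2012) = 1.72×169 + 1.49×65 + 20.29×14 + 2.98×293 + 2.95×374 = 290.68 + 96.85 + 284.06 + 873.14 + 1103.3 = 2648.03
L = 2715.21 / 2648.03 × 100 = 102.5370
Paasche component (current-period weights):
ΣP(2013)Q(2013) = 1.60×155 + 1.89×78 + 23.85×15 + 4.14×243 + 2.51×442 = 248 + 147.42 + 357.75 + 1006.02 + 1109.42 = 2868.61
ΣP(2013)Q(2012) = 1.60×169 + 1.89×65 + 23.85×14 + 4.14×293 + 2.51×374 = 270.4 + 122.85 + 333.9 + 1213.02 + 938.74 = 2878.91
P = 2868.61 / 2878.91 × 100 = 99.6422
Fisher = √(L × P) = √(102.5370 × 99.6422) = 101.0792

101.08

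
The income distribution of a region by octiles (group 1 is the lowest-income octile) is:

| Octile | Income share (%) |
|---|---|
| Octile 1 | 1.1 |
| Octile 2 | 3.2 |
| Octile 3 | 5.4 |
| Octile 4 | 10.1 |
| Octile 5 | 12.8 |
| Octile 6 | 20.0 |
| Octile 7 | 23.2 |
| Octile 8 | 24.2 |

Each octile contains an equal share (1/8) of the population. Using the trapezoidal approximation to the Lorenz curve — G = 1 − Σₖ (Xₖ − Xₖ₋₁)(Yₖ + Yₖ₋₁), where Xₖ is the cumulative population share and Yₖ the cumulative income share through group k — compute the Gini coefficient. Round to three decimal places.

0.385

Cumulative income shares Yₖ: 0.0110, 0.0430, 0.0970, 0.1980, 0.3260, 0.5260, 0.7580, 1.0000
Σ (Xₖ−Xₖ₋₁)(Yₖ+Yₖ₋₁) = (1/8)(0.0110+0.0000) + (1/8)(0.0430+0.0110) + (1/8)(0.0970+0.0430) + (1/8)(0.1980+0.0970) + (1/8)(0.3260+0.1980) + (1/8)(0.5260+0.3260) + (1/8)(0.7580+0.5260) + (1/8)(1.0000+0.7580)
  = 0.0014 + 0.0068 + 0.0175 + 0.0369 + 0.0655 + 0.1065 + 0.1605 + 0.2198 = 0.6148
G = 1 − 0.6148 = 0.3852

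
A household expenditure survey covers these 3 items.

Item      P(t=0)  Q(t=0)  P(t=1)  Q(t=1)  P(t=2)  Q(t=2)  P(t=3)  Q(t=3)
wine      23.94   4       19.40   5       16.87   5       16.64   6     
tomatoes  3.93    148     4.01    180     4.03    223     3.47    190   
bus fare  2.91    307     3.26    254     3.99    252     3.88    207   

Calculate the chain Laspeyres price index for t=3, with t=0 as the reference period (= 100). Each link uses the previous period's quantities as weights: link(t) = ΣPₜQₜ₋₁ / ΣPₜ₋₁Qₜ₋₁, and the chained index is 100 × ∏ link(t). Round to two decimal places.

108.73

Link t=0→t=1:
ΣP(t=1)Q(t=0) = 19.40×4 + 4.01×148 + 3.26×307 = 77.6 + 593.48 + 1000.82 = 1671.9
ΣP(t=0)Q(t=0) = 23.94×4 + 3.93×148 + 2.91×307 = 95.76 + 581.64 + 893.37 = 1570.77
link = 1671.9/1570.77 = 1.064382
Link t=1→t=2:
ΣP(t=2)Q(t=1) = 16.87×5 + 4.03×180 + 3.99×254 = 84.35 + 725.4 + 1013.46 = 1823.21
ΣP(t=1)Q(t=1) = 19.40×5 + 4.01×180 + 3.26×254 = 97 + 721.8 + 828.04 = 1646.84
link = 1823.21/1646.84 = 1.107096
Link t=2→t=3:
ΣP(t=3)Q(t=2) = 16.64×5 + 3.47×223 + 3.88×252 = 83.2 + 773.81 + 977.76 = 1834.77
ΣP(t=2)Q(t=2) = 16.87×5 + 4.03×223 + 3.99×252 = 84.35 + 898.69 + 1005.48 = 1988.52
link = 1834.77/1988.52 = 0.922681
Chained index = 100 × 1.064382 × 1.107096 × 0.922681 = 108.7263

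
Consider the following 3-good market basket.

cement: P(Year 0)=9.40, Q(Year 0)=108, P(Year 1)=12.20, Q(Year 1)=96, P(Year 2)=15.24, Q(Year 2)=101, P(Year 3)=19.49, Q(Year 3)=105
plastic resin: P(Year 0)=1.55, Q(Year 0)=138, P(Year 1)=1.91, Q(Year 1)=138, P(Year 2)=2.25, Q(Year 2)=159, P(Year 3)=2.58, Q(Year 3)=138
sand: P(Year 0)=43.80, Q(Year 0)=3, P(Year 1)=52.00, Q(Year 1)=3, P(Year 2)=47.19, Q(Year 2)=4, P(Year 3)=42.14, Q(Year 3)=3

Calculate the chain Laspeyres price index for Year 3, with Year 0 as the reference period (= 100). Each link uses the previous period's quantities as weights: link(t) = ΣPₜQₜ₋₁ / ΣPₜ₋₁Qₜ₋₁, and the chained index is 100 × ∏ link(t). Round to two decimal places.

187.73

Link Year 0→Year 1:
ΣP(Year 1)Q(Year 0) = 12.20×108 + 1.91×138 + 52.00×3 = 1317.6 + 263.58 + 156 = 1737.18
ΣP(Year 0)Q(Year 0) = 9.40×108 + 1.55×138 + 43.80×3 = 1015.2 + 213.9 + 131.4 = 1360.5
link = 1737.18/1360.5 = 1.276869
Link Year 1→Year 2:
ΣP(Year 2)Q(Year 1) = 15.24×96 + 2.25×138 + 47.19×3 = 1463.04 + 310.5 + 141.57 = 1915.11
ΣP(Year 1)Q(Year 1) = 12.20×96 + 1.91×138 + 52.00×3 = 1171.2 + 263.58 + 156 = 1590.78
link = 1915.11/1590.78 = 1.203881
Link Year 2→Year 3:
ΣP(Year 3)Q(Year 2) = 19.49×101 + 2.58×159 + 42.14×4 = 1968.49 + 410.22 + 168.56 = 2547.27
ΣP(Year 2)Q(Year 2) = 15.24×101 + 2.25×159 + 47.19×4 = 1539.24 + 357.75 + 188.76 = 2085.75
link = 2547.27/2085.75 = 1.221273
Chained index = 100 × 1.276869 × 1.203881 × 1.221273 = 187.7339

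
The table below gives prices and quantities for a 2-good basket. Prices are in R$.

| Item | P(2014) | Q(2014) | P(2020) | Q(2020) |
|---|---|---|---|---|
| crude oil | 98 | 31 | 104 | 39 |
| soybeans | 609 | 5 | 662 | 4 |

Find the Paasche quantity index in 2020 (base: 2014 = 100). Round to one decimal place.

Paasche quantity index uses current-period prices as weights.
ΣP(2020)·Q(2020) = 104×39 + 662×4 = 4056 + 2648 = 6704
ΣP(2020)·Q(2014) = 104×31 + 662×5 = 3224 + 3310 = 6534
Index = 6704 / 6534 × 100 = 102.6018

102.6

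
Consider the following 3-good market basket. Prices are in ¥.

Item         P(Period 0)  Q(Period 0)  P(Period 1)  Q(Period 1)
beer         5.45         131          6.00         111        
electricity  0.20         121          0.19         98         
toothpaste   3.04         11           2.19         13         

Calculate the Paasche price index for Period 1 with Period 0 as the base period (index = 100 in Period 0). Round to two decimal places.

Paasche price index uses current-period quantities as weights.
ΣP(Period 1)·Q(Period 1) = 6.00×111 + 0.19×98 + 2.19×13 = 666 + 18.62 + 28.47 = 713.09
ΣP(Period 0)·Q(Period 1) = 5.45×111 + 0.20×98 + 3.04×13 = 604.95 + 19.6 + 39.52 = 664.07
Index = 713.09 / 664.07 × 100 = 107.3818

107.38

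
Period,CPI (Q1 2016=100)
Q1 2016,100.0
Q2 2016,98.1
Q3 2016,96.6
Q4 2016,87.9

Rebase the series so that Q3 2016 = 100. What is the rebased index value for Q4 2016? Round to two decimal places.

Rebased(Q4 2016) = 87.9 / 96.6 × 100 = 90.9938

90.99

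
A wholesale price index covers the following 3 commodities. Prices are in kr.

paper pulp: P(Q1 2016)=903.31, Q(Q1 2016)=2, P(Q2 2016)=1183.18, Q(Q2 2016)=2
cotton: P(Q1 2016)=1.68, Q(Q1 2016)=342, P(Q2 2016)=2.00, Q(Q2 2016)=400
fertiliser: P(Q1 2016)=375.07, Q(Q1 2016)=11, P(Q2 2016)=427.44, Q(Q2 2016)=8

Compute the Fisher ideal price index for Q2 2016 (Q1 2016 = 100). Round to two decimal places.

Laspeyres component (base-period weights):
ΣP(Q2 2016)Q(Q1 2016) = 1183.18×2 + 2.00×342 + 427.44×11 = 2366.36 + 684 + 4701.84 = 7752.2
ΣP(Q1 2016)Q(Q1 2016) = 903.31×2 + 1.68×342 + 375.07×11 = 1806.62 + 574.56 + 4125.77 = 6506.95
L = 7752.2 / 6506.95 × 100 = 119.1372
Paasche component (current-period weights):
ΣP(Q2 2016)Q(Q2 2016) = 1183.18×2 + 2.00×400 + 427.44×8 = 2366.36 + 800 + 3419.52 = 6585.88
ΣP(Q1 2016)Q(Q2 2016) = 903.31×2 + 1.68×400 + 375.07×8 = 1806.62 + 672 + 3000.56 = 5479.18
P = 6585.88 / 5479.18 × 100 = 120.1983
Fisher = √(L × P) = √(119.1372 × 120.1983) = 119.6666

119.67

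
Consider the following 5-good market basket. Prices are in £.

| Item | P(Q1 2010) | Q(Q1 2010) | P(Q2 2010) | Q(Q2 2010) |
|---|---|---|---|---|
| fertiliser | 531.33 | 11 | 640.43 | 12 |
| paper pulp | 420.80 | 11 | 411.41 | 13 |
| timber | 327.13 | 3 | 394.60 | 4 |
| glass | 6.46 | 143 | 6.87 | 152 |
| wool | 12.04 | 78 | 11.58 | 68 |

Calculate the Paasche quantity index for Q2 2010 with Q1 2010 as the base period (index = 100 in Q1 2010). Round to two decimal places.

Paasche quantity index uses current-period prices as weights.
ΣP(Q2 2010)·Q(Q2 2010) = 640.43×12 + 411.41×13 + 394.60×4 + 6.87×152 + 11.58×68 = 7685.16 + 5348.33 + 1578.4 + 1044.24 + 787.44 = 16443.57
ΣP(Q2 2010)·Q(Q1 2010) = 640.43×11 + 411.41×11 + 394.60×3 + 6.87×143 + 11.58×78 = 7044.73 + 4525.51 + 1183.8 + 982.41 + 903.24 = 14639.69
Index = 16443.57 / 14639.69 × 100 = 112.3218

112.32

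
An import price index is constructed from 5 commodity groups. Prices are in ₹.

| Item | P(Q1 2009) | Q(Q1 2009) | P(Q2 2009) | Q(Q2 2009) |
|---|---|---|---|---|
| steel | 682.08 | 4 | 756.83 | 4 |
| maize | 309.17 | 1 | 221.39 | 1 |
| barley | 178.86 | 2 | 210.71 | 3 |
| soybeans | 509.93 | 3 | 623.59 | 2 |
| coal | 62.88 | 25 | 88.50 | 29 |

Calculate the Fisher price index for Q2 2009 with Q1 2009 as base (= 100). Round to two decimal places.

119.62

Laspeyres component (base-period weights):
ΣP(Q2 2009)Q(Q1 2009) = 756.83×4 + 221.39×1 + 210.71×2 + 623.59×3 + 88.50×25 = 3027.32 + 221.39 + 421.42 + 1870.77 + 2212.5 = 7753.4
ΣP(Q1 2009)Q(Q1 2009) = 682.08×4 + 309.17×1 + 178.86×2 + 509.93×3 + 62.88×25 = 2728.32 + 309.17 + 357.72 + 1529.79 + 1572 = 6497
L = 7753.4 / 6497 × 100 = 119.3382
Paasche component (current-period weights):
ΣP(Q2 2009)Q(Q2 2009) = 756.83×4 + 221.39×1 + 210.71×3 + 623.59×2 + 88.50×29 = 3027.32 + 221.39 + 632.13 + 1247.18 + 2566.5 = 7694.52
ΣP(Q1 2009)Q(Q2 2009) = 682.08×4 + 309.17×1 + 178.86×3 + 509.93×2 + 62.88×29 = 2728.32 + 309.17 + 536.58 + 1019.86 + 1823.52 = 6417.45
P = 7694.52 / 6417.45 × 100 = 119.9000
Fisher = √(L × P) = √(119.3382 × 119.9000) = 119.6187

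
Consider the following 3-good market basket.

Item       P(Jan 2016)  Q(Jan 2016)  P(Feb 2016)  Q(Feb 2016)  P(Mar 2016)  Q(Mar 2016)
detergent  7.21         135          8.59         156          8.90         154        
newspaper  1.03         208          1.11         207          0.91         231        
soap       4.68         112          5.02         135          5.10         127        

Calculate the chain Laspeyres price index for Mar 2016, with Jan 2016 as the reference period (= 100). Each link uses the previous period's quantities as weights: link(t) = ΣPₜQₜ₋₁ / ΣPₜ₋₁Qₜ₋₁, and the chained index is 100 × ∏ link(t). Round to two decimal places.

Link Jan 2016→Feb 2016:
ΣP(Feb 2016)Q(Jan 2016) = 8.59×135 + 1.11×208 + 5.02×112 = 1159.65 + 230.88 + 562.24 = 1952.77
ΣP(Jan 2016)Q(Jan 2016) = 7.21×135 + 1.03×208 + 4.68×112 = 973.35 + 214.24 + 524.16 = 1711.75
link = 1952.77/1711.75 = 1.140803
Link Feb 2016→Mar 2016:
ΣP(Mar 2016)Q(Feb 2016) = 8.90×156 + 0.91×207 + 5.10×135 = 1388.4 + 188.37 + 688.5 = 2265.27
ΣP(Feb 2016)Q(Feb 2016) = 8.59×156 + 1.11×207 + 5.02×135 = 1340.04 + 229.77 + 677.7 = 2247.51
link = 2265.27/2247.51 = 1.007902
Chained index = 100 × 1.140803 × 1.007902 = 114.9818

114.98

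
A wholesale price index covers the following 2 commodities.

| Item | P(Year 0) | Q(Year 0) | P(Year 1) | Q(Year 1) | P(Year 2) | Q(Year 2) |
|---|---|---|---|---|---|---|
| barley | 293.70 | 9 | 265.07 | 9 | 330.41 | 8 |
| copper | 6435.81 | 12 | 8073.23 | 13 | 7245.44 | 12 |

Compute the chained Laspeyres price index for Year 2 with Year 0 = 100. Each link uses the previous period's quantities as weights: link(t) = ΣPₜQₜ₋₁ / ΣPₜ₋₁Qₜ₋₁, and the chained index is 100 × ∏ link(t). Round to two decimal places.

112.50

Link Year 0→Year 1:
ΣP(Year 1)Q(Year 0) = 265.07×9 + 8073.23×12 = 2385.63 + 96878.76 = 99264.39
ΣP(Year 0)Q(Year 0) = 293.70×9 + 6435.81×12 = 2643.3 + 77229.72 = 79873.02
link = 99264.39/79873.02 = 1.242777
Link Year 1→Year 2:
ΣP(Year 2)Q(Year 1) = 330.41×9 + 7245.44×13 = 2973.69 + 94190.72 = 97164.41
ΣP(Year 1)Q(Year 1) = 265.07×9 + 8073.23×13 = 2385.63 + 104951.99 = 107337.62
link = 97164.41/107337.62 = 0.905222
Chained index = 100 × 1.242777 × 0.905222 = 112.4990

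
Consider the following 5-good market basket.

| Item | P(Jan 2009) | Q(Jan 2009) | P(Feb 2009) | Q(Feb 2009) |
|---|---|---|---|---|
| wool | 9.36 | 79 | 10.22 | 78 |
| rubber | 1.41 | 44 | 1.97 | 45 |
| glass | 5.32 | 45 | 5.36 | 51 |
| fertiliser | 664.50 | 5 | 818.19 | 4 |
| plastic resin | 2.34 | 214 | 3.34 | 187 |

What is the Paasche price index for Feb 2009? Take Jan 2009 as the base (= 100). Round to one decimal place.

121.5

Paasche price index uses current-period quantities as weights.
ΣP(Feb 2009)·Q(Feb 2009) = 10.22×78 + 1.97×45 + 5.36×51 + 818.19×4 + 3.34×187 = 797.16 + 88.65 + 273.36 + 3272.76 + 624.58 = 5056.51
ΣP(Jan 2009)·Q(Feb 2009) = 9.36×78 + 1.41×45 + 5.32×51 + 664.50×4 + 2.34×187 = 730.08 + 63.45 + 271.32 + 2658 + 437.58 = 4160.43
Index = 5056.51 / 4160.43 × 100 = 121.5382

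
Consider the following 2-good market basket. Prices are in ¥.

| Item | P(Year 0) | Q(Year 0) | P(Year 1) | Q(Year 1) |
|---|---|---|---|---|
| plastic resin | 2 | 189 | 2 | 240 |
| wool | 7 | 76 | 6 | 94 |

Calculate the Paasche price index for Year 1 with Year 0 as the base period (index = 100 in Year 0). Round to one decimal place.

Paasche price index uses current-period quantities as weights.
ΣP(Year 1)·Q(Year 1) = 2×240 + 6×94 = 480 + 564 = 1044
ΣP(Year 0)·Q(Year 1) = 2×240 + 7×94 = 480 + 658 = 1138
Index = 1044 / 1138 × 100 = 91.7399

91.7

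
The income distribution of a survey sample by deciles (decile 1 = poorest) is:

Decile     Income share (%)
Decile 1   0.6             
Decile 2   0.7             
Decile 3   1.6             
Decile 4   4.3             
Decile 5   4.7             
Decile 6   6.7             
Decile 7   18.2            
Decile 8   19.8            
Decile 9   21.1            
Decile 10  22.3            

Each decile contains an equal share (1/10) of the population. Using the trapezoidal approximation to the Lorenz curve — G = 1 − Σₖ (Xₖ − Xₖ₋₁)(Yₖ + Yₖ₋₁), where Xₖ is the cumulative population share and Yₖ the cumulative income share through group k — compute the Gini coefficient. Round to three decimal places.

Cumulative income shares Yₖ: 0.0060, 0.0130, 0.0290, 0.0720, 0.1190, 0.1860, 0.3680, 0.5660, 0.7770, 1.0000
Σ (Xₖ−Xₖ₋₁)(Yₖ+Yₖ₋₁) = (1/10)(0.0060+0.0000) + (1/10)(0.0130+0.0060) + (1/10)(0.0290+0.0130) + (1/10)(0.0720+0.0290) + (1/10)(0.1190+0.0720) + (1/10)(0.1860+0.1190) + (1/10)(0.3680+0.1860) + (1/10)(0.5660+0.3680) + (1/10)(0.7770+0.5660) + (1/10)(1.0000+0.7770)
  = 0.0006 + 0.0019 + 0.0042 + 0.0101 + 0.0191 + 0.0305 + 0.0554 + 0.0934 + 0.1343 + 0.1777 = 0.5272
G = 1 − 0.5272 = 0.4728

0.473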